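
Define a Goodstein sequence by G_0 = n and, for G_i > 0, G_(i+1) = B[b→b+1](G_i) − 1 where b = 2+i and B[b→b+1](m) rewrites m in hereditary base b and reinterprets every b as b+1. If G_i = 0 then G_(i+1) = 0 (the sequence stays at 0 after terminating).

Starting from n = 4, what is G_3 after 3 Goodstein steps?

i=0: 4 = 2^2 (b=2); 2→3: 3^3 = 27; 27−1 = 26
i=1: 26 = 2·3^2 + 2·3 + 2 (b=3); 3→4: 2·4^2 + 2·4 + 2 = 42; 42−1 = 41
i=2: 41 = 2·4^2 + 2·4 + 1 (b=4); 4→5: 2·5^2 + 2·5 + 1 = 61; 61−1 = 60
i=3: 60 = 2·5^2 + 2·5 (b=5); 5→6: 2·6^2 + 2·6 = 84; 84−1 = 83

60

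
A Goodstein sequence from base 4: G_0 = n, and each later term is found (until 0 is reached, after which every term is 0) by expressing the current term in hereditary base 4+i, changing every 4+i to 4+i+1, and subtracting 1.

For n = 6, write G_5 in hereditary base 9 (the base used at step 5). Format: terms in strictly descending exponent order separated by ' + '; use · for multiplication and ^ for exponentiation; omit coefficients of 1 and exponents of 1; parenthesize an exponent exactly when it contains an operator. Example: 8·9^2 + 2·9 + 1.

step 0: 6 = 4 + 2; sub 5 for 4: 5 + 2; = 7; G_1 = 7−1 = 6
step 1: 6 = 5 + 1; sub 6 for 5: 6 + 1; = 7; G_2 = 7−1 = 6
step 2: 6 = 6; sub 7 for 6: 7; = 7; G_3 = 7−1 = 6
step 3: 6 = 6; sub 8 for 7: 6; = 6; G_4 = 6−1 = 5
step 4: 5 = 5; sub 9 for 8: 5; = 5; G_5 = 5−1 = 4
step 5: 4 = 4; sub 10 for 9: 4; = 4; G_6 = 4−1 = 3

4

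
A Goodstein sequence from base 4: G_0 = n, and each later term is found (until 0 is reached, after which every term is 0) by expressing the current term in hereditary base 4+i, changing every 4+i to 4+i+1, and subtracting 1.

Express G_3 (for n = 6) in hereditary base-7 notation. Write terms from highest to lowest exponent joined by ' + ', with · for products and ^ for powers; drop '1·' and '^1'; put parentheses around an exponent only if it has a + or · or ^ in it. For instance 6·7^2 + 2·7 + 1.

6

base 4: 6 = 4 + 2; at 5: 5 + 2 = 7; next = 6
base 5: 6 = 5 + 1; at 6: 6 + 1 = 7; next = 6
base 6: 6 = 6; at 7: 7 = 7; next = 6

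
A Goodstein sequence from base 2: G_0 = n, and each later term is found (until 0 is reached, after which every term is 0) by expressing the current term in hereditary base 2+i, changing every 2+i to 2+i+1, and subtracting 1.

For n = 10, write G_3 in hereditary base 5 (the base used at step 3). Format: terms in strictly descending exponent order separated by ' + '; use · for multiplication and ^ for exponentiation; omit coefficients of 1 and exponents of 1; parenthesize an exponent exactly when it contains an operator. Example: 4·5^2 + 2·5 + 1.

G_0=10  [base 2] 2^(2 + 1) + 2  →[2↦3]→  3^(3 + 1) + 3 = 84  −1 ⇒ G_1=83
G_1=83  [base 3] 3^(3 + 1) + 2  →[3↦4]→  4^(4 + 1) + 2 = 1026  −1 ⇒ G_2=1025
G_2=1025  [base 4] 4^(4 + 1) + 1  →[4↦5]→  5^(5 + 1) + 1 = 15626  −1 ⇒ G_3=15625
G_3=15625  [base 5] 5^(5 + 1)  →[5↦6]→  6^(6 + 1) = 279936  −1 ⇒ G_4=279935

5^(5 + 1)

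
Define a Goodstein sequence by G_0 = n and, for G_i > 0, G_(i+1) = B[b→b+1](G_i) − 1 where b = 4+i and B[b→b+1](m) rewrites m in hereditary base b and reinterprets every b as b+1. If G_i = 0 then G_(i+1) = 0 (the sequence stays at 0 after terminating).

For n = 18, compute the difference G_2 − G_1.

10

18 —HB4→ 4^2 + 2 —bump→ 5^2 + 2 = 27 —(−1)→ 26
26 —HB5→ 5^2 + 1 —bump→ 6^2 + 1 = 37 —(−1)→ 36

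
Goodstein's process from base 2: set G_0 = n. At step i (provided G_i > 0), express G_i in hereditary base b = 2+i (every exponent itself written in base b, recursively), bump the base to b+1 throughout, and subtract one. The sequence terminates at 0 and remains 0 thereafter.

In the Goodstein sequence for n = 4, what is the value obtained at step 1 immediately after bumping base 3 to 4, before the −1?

4 —HB2→ 2^2 —bump→ 3^3 = 27 —(−1)→ 26
26 —HB3→ 2·3^2 + 2·3 + 2 —bump→ 2·4^2 + 2·4 + 2 = 42 —(−1)→ 41

42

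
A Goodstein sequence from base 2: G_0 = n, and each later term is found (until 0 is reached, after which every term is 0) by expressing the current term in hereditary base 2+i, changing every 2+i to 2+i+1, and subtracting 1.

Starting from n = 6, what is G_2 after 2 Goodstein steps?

[0] 6 ≡ 2^2 + 2 (base 2). Lift 3: 30. −1: 29.
[1] 29 ≡ 3^3 + 2 (base 3). Lift 4: 258. −1: 257.
[2] 257 ≡ 4^4 + 1 (base 4). Lift 5: 3126. −1: 3125.

257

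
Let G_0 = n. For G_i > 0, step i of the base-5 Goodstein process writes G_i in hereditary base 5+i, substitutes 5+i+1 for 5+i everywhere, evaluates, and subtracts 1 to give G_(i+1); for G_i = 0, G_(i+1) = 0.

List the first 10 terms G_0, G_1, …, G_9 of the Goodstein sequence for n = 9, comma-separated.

9, 9, 9, 9, 9, 9, 8, 7, 6, 5

i=0: 9 = 5 + 4 (b=5); 5→6: 6 + 4 = 10; 10−1 = 9
i=1: 9 = 6 + 3 (b=6); 6→7: 7 + 3 = 10; 10−1 = 9
i=2: 9 = 7 + 2 (b=7); 7→8: 8 + 2 = 10; 10−1 = 9
i=3: 9 = 8 + 1 (b=8); 8→9: 9 + 1 = 10; 10−1 = 9
i=4: 9 = 9 (b=9); 9→10: 10 = 10; 10−1 = 9
i=5: 9 = 9 (b=10); 10→11: 9 = 9; 9−1 = 8
i=6: 8 = 8 (b=11); 11→12: 8 = 8; 8−1 = 7
i=7: 7 = 7 (b=12); 12→13: 7 = 7; 7−1 = 6
i=8: 6 = 6 (b=13); 13→14: 6 = 6; 6−1 = 5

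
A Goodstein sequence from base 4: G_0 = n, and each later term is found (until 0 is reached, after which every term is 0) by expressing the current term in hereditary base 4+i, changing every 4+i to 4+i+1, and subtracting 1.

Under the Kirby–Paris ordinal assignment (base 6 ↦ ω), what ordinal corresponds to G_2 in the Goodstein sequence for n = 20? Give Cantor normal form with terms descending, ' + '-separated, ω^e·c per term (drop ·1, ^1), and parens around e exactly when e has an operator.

20 —HB4→ 4^2 + 4 —bump→ 5^2 + 5 = 30 —(−1)→ 29
29 —HB5→ 5^2 + 4 —bump→ 6^2 + 4 = 40 —(−1)→ 39
39 —HB6→ 6^2 + 3 —bump→ 7^2 + 3 = 52 —(−1)→ 51

ω^2 + 3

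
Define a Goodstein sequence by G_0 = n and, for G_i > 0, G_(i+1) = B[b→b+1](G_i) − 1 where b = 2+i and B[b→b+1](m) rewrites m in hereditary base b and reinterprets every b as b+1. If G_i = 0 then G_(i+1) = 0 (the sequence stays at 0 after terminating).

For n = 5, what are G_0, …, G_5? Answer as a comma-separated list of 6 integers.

step 0: 5 = 2^2 + 1; sub 3 for 2: 3^3 + 1; = 28; G_1 = 28−1 = 27
step 1: 27 = 3^3; sub 4 for 3: 4^4; = 256; G_2 = 256−1 = 255
step 2: 255 = 3·4^3 + 3·4^2 + 3·4 + 3; sub 5 for 4: 3·5^3 + 3·5^2 + 3·5 + 3; = 468; G_3 = 468−1 = 467
step 3: 467 = 3·5^3 + 3·5^2 + 3·5 + 2; sub 6 for 5: 3·6^3 + 3·6^2 + 3·6 + 2; = 776; G_4 = 776−1 = 775
step 4: 775 = 3·6^3 + 3·6^2 + 3·6 + 1; sub 7 for 6: 3·7^3 + 3·7^2 + 3·7 + 1; = 1198; G_5 = 1198−1 = 1197

5, 27, 255, 467, 775, 1197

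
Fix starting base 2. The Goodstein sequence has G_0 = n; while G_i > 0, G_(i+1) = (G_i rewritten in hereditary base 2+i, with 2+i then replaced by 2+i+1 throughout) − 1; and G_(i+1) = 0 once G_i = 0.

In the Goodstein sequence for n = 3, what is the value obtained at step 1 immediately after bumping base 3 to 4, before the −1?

4

base 2: 3 = 2 + 1; at 3: 3 + 1 = 4; next = 3
base 3: 3 = 3; at 4: 4 = 4; next = 3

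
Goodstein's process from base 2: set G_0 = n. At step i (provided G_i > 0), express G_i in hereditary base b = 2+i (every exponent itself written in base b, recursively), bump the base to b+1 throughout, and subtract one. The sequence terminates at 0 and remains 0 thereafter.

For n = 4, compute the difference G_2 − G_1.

15

[0] 4 ≡ 2^2 (base 2). Lift 3: 27. −1: 26.
[1] 26 ≡ 2·3^2 + 2·3 + 2 (base 3). Lift 4: 42. −1: 41.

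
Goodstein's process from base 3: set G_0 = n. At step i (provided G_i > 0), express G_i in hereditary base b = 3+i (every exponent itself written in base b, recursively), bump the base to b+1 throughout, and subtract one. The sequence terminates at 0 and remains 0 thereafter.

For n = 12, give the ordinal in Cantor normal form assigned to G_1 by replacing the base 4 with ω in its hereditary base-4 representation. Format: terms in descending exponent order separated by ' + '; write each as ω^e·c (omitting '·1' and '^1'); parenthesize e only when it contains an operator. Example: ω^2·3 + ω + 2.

base 3: 12 = 3^2 + 3; at 4: 4^2 + 4 = 20; next = 19
base 4: 19 = 4^2 + 3; at 5: 5^2 + 3 = 28; next = 27

ω^2 + 3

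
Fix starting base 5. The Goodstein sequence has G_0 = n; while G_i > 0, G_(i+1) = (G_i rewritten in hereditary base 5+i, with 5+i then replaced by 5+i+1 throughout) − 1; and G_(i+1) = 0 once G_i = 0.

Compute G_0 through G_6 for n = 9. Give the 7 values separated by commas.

9 —HB5→ 5 + 4 —bump→ 6 + 4 = 10 —(−1)→ 9
9 —HB6→ 6 + 3 —bump→ 7 + 3 = 10 —(−1)→ 9
9 —HB7→ 7 + 2 —bump→ 8 + 2 = 10 —(−1)→ 9
9 —HB8→ 8 + 1 —bump→ 9 + 1 = 10 —(−1)→ 9
9 —HB9→ 9 —bump→ 10 = 10 —(−1)→ 9
9 —HB10→ 9 —bump→ 9 = 9 —(−1)→ 8

9, 9, 9, 9, 9, 9, 8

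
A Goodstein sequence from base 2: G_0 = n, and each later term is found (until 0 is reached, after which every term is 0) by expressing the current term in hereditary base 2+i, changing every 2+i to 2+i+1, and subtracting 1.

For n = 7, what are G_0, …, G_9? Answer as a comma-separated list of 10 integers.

7, 30, 259, 3127, 46657, 823543, 16777215, 37665879, 77777775, 150051213

7 —HB2→ 2^2 + 2 + 1 —bump→ 3^3 + 3 + 1 = 31 —(−1)→ 30
30 —HB3→ 3^3 + 3 —bump→ 4^4 + 4 = 260 —(−1)→ 259
259 —HB4→ 4^4 + 3 —bump→ 5^5 + 3 = 3128 —(−1)→ 3127
3127 —HB5→ 5^5 + 2 —bump→ 6^6 + 2 = 46658 —(−1)→ 46657
46657 —HB6→ 6^6 + 1 —bump→ 7^7 + 1 = 823544 —(−1)→ 823543
823543 —HB7→ 7^7 —bump→ 8^8 = 16777216 —(−1)→ 16777215
16777215 —HB8→ 7·8^7 + 7·8^6 + 7·8^5 + 7·8^4 + 7·8^3 + 7·8^2 + 7·8 + 7 —bump→ 7·9^7 + 7·9^6 + 7·9^5 + 7·9^4 + 7·9^3 + 7·9^2 + 7·9 + 7 = 37665880 —(−1)→ 37665879
37665879 —HB9→ 7·9^7 + 7·9^6 + 7·9^5 + 7·9^4 + 7·9^3 + 7·9^2 + 7·9 + 6 —bump→ 7·10^7 + 7·10^6 + 7·10^5 + 7·10^4 + 7·10^3 + 7·10^2 + 7·10 + 6 = 77777776 —(−1)→ 77777775
77777775 —HB10→ 7·10^7 + 7·10^6 + 7·10^5 + 7·10^4 + 7·10^3 + 7·10^2 + 7·10 + 5 —bump→ 7·11^7 + 7·11^6 + 7·11^5 + 7·11^4 + 7·11^3 + 7·11^2 + 7·11 + 5 = 150051214 —(−1)→ 150051213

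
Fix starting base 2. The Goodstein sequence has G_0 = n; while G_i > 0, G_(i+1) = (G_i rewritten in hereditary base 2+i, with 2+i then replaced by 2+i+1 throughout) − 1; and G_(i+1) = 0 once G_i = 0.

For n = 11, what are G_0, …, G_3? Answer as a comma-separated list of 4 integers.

G_0=11  [base 2] 2^(2 + 1) + 2 + 1  →[2↦3]→  3^(3 + 1) + 3 + 1 = 85  −1 ⇒ G_1=84
G_1=84  [base 3] 3^(3 + 1) + 3  →[3↦4]→  4^(4 + 1) + 4 = 1028  −1 ⇒ G_2=1027
G_2=1027  [base 4] 4^(4 + 1) + 3  →[4↦5]→  5^(5 + 1) + 3 = 15628  −1 ⇒ G_3=15627

11, 84, 1027, 15627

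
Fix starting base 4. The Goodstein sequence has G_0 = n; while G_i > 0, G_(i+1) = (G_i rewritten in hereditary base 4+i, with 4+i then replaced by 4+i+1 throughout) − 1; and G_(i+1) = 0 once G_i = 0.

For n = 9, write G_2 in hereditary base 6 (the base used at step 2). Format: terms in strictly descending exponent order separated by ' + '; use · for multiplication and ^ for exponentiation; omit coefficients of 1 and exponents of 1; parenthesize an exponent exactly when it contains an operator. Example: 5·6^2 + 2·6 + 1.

(0) 9|_4 = 2·4 + 1 ↦ 2·5 + 1|_5 = 11 ⇒ 10
(1) 10|_5 = 2·5 ↦ 2·6|_6 = 12 ⇒ 11
(2) 11|_6 = 6 + 5 ↦ 7 + 5|_7 = 12 ⇒ 11

6 + 5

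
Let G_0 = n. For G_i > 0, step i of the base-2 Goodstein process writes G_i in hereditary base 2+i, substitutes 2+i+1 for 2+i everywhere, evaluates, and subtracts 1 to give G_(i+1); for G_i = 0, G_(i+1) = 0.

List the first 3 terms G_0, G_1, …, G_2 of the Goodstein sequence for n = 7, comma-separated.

7, 30, 259

base 2: 7 = 2^2 + 2 + 1; at 3: 3^3 + 3 + 1 = 31; next = 30
base 3: 30 = 3^3 + 3; at 4: 4^4 + 4 = 260; next = 259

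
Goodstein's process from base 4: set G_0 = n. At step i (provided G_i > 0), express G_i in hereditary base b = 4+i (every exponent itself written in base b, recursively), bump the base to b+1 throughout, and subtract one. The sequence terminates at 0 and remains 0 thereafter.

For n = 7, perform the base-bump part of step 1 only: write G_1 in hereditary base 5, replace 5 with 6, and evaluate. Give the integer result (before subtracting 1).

8

G_0 = 7. HB_4(7) = 4 + 3. Bump = 8. G_1 = 7.
G_1 = 7. HB_5(7) = 5 + 2. Bump = 8. G_2 = 7.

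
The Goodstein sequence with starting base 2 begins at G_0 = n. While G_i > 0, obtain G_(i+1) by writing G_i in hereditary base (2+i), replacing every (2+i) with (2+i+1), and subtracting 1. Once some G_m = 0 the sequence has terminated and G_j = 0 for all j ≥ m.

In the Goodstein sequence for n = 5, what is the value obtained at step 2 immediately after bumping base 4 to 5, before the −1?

base 2: 5 = 2^2 + 1; at 3: 3^3 + 1 = 28; next = 27
base 3: 27 = 3^3; at 4: 4^4 = 256; next = 255

468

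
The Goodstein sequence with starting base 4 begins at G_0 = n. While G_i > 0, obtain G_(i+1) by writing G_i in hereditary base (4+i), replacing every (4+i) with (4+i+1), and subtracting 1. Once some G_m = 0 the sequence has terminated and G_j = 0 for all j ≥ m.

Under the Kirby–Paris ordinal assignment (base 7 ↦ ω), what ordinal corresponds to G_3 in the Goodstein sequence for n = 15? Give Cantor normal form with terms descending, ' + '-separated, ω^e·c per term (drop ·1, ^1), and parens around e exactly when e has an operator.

ω·3

G_0 = 15. HB_4(15) = 3·4 + 3. Bump = 18. G_1 = 17.
G_1 = 17. HB_5(17) = 3·5 + 2. Bump = 20. G_2 = 19.
G_2 = 19. HB_6(19) = 3·6 + 1. Bump = 22. G_3 = 21.
G_3 = 21. HB_7(21) = 3·7. Bump = 24. G_4 = 23.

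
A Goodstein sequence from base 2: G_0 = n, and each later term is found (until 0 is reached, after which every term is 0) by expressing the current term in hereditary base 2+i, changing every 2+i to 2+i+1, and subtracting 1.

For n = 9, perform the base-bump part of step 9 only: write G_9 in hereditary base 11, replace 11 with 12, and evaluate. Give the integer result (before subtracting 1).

9 —HB2→ 2^(2 + 1) + 1 —bump→ 3^(3 + 1) + 1 = 82 —(−1)→ 81
81 —HB3→ 3^(3 + 1) —bump→ 4^(4 + 1) = 1024 —(−1)→ 1023
1023 —HB4→ 3·4^4 + 3·4^3 + 3·4^2 + 3·4 + 3 —bump→ 3·5^5 + 3·5^3 + 3·5^2 + 3·5 + 3 = 9843 —(−1)→ 9842
9842 —HB5→ 3·5^5 + 3·5^3 + 3·5^2 + 3·5 + 2 —bump→ 3·6^6 + 3·6^3 + 3·6^2 + 3·6 + 2 = 140744 —(−1)→ 140743
140743 —HB6→ 3·6^6 + 3·6^3 + 3·6^2 + 3·6 + 1 —bump→ 3·7^7 + 3·7^3 + 3·7^2 + 3·7 + 1 = 2471827 —(−1)→ 2471826
2471826 —HB7→ 3·7^7 + 3·7^3 + 3·7^2 + 3·7 —bump→ 3·8^8 + 3·8^3 + 3·8^2 + 3·8 = 50333400 —(−1)→ 50333399
50333399 —HB8→ 3·8^8 + 3·8^3 + 3·8^2 + 2·8 + 7 —bump→ 3·9^9 + 3·9^3 + 3·9^2 + 2·9 + 7 = 1162263922 —(−1)→ 1162263921
1162263921 —HB9→ 3·9^9 + 3·9^3 + 3·9^2 + 2·9 + 6 —bump→ 3·10^10 + 3·10^3 + 3·10^2 + 2·10 + 6 = 30000003326 —(−1)→ 30000003325
30000003325 —HB10→ 3·10^10 + 3·10^3 + 3·10^2 + 2·10 + 5 —bump→ 3·11^11 + 3·11^3 + 3·11^2 + 2·11 + 5 = 855935016216 —(−1)→ 855935016215

26748301350412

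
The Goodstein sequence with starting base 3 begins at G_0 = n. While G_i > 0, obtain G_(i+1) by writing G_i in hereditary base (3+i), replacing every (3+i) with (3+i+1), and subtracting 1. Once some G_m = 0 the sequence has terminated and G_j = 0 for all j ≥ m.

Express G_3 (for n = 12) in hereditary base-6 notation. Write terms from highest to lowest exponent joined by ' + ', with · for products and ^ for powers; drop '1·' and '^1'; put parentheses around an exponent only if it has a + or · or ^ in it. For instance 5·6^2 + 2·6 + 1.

i=0: 12 = 3^2 + 3 (b=3); 3→4: 4^2 + 4 = 20; 20−1 = 19
i=1: 19 = 4^2 + 3 (b=4); 4→5: 5^2 + 3 = 28; 28−1 = 27
i=2: 27 = 5^2 + 2 (b=5); 5→6: 6^2 + 2 = 38; 38−1 = 37
i=3: 37 = 6^2 + 1 (b=6); 6→7: 7^2 + 1 = 50; 50−1 = 49

6^2 + 1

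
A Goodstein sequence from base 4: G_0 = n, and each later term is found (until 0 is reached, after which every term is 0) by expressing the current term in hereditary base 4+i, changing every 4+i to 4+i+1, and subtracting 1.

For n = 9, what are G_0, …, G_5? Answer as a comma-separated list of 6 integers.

9, 10, 11, 11, 11, 11

(0) 9|_4 = 2·4 + 1 ↦ 2·5 + 1|_5 = 11 ⇒ 10
(1) 10|_5 = 2·5 ↦ 2·6|_6 = 12 ⇒ 11
(2) 11|_6 = 6 + 5 ↦ 7 + 5|_7 = 12 ⇒ 11
(3) 11|_7 = 7 + 4 ↦ 8 + 4|_8 = 12 ⇒ 11
(4) 11|_8 = 8 + 3 ↦ 9 + 3|_9 = 12 ⇒ 11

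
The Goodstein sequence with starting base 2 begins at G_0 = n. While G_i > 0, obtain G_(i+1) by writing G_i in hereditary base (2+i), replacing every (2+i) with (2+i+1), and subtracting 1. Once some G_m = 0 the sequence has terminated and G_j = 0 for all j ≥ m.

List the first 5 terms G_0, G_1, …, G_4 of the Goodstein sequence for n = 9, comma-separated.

9, 81, 1023, 9842, 140743

G_0=9  [base 2] 2^(2 + 1) + 1  →[2↦3]→  3^(3 + 1) + 1 = 82  −1 ⇒ G_1=81
G_1=81  [base 3] 3^(3 + 1)  →[3↦4]→  4^(4 + 1) = 1024  −1 ⇒ G_2=1023
G_2=1023  [base 4] 3·4^4 + 3·4^3 + 3·4^2 + 3·4 + 3  →[4↦5]→  3·5^5 + 3·5^3 + 3·5^2 + 3·5 + 3 = 9843  −1 ⇒ G_3=9842
G_3=9842  [base 5] 3·5^5 + 3·5^3 + 3·5^2 + 3·5 + 2  →[5↦6]→  3·6^6 + 3·6^3 + 3·6^2 + 3·6 + 2 = 140744  −1 ⇒ G_4=140743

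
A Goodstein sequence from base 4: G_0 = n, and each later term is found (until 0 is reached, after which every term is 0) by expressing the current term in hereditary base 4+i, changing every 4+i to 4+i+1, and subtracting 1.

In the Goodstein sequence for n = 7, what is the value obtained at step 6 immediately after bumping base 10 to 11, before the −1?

7 —HB4→ 4 + 3 —bump→ 5 + 3 = 8 —(−1)→ 7
7 —HB5→ 5 + 2 —bump→ 6 + 2 = 8 —(−1)→ 7
7 —HB6→ 6 + 1 —bump→ 7 + 1 = 8 —(−1)→ 7
7 —HB7→ 7 —bump→ 8 = 8 —(−1)→ 7
7 —HB8→ 7 —bump→ 7 = 7 —(−1)→ 6
6 —HB9→ 6 —bump→ 6 = 6 —(−1)→ 5

5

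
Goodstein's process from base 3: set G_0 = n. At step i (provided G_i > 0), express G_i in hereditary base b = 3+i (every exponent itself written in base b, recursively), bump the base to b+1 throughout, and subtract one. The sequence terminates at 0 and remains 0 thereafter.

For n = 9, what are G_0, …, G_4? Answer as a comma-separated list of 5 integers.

i=0: 9 = 3^2 (b=3); 3→4: 4^2 = 16; 16−1 = 15
i=1: 15 = 3·4 + 3 (b=4); 4→5: 3·5 + 3 = 18; 18−1 = 17
i=2: 17 = 3·5 + 2 (b=5); 5→6: 3·6 + 2 = 20; 20−1 = 19
i=3: 19 = 3·6 + 1 (b=6); 6→7: 3·7 + 1 = 22; 22−1 = 21

9, 15, 17, 19, 21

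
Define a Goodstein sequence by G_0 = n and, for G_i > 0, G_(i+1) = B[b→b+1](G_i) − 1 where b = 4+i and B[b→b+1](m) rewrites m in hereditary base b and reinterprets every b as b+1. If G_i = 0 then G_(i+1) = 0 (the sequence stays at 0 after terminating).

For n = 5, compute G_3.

4

5 —HB4→ 4 + 1 —bump→ 5 + 1 = 6 —(−1)→ 5
5 —HB5→ 5 —bump→ 6 = 6 —(−1)→ 5
5 —HB6→ 5 —bump→ 5 = 5 —(−1)→ 4
4 —HB7→ 4 —bump→ 4 = 4 —(−1)→ 3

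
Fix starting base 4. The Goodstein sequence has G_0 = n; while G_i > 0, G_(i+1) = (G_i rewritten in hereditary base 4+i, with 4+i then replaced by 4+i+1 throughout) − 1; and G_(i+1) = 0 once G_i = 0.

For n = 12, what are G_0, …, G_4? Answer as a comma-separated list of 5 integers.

12 —HB4→ 3·4 —bump→ 3·5 = 15 —(−1)→ 14
14 —HB5→ 2·5 + 4 —bump→ 2·6 + 4 = 16 —(−1)→ 15
15 —HB6→ 2·6 + 3 —bump→ 2·7 + 3 = 17 —(−1)→ 16
16 —HB7→ 2·7 + 2 —bump→ 2·8 + 2 = 18 —(−1)→ 17

12, 14, 15, 16, 17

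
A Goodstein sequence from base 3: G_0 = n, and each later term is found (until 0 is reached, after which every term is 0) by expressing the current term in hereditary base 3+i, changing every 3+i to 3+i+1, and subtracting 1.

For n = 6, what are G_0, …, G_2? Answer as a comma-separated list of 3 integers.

6, 7, 7

step 0: 6 = 2·3; sub 4 for 3: 2·4; = 8; G_1 = 8−1 = 7
step 1: 7 = 4 + 3; sub 5 for 4: 5 + 3; = 8; G_2 = 8−1 = 7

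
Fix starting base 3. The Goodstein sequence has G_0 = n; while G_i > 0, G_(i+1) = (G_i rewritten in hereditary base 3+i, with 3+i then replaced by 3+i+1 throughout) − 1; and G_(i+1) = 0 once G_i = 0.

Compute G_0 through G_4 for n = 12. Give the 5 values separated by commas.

i=0: 12 = 3^2 + 3 (b=3); 3→4: 4^2 + 4 = 20; 20−1 = 19
i=1: 19 = 4^2 + 3 (b=4); 4→5: 5^2 + 3 = 28; 28−1 = 27
i=2: 27 = 5^2 + 2 (b=5); 5→6: 6^2 + 2 = 38; 38−1 = 37
i=3: 37 = 6^2 + 1 (b=6); 6→7: 7^2 + 1 = 50; 50−1 = 49

12, 19, 27, 37, 49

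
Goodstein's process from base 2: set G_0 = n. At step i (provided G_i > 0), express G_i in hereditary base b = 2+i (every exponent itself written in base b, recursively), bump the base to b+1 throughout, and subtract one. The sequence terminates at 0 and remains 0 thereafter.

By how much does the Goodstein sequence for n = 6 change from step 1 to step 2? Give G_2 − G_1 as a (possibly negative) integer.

6 —HB2→ 2^2 + 2 —bump→ 3^3 + 3 = 30 —(−1)→ 29
29 —HB3→ 3^3 + 2 —bump→ 4^4 + 2 = 258 —(−1)→ 257

228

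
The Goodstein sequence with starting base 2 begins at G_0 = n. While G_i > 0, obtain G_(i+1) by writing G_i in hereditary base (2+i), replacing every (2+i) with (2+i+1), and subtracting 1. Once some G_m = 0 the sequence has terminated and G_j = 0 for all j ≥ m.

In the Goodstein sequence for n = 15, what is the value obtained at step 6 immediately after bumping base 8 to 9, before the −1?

G_0=15  [base 2] 2^(2 + 1) + 2^2 + 2 + 1  →[2↦3]→  3^(3 + 1) + 3^3 + 3 + 1 = 112  −1 ⇒ G_1=111
G_1=111  [base 3] 3^(3 + 1) + 3^3 + 3  →[3↦4]→  4^(4 + 1) + 4^4 + 4 = 1284  −1 ⇒ G_2=1283
G_2=1283  [base 4] 4^(4 + 1) + 4^4 + 3  →[4↦5]→  5^(5 + 1) + 5^5 + 3 = 18753  −1 ⇒ G_3=18752
G_3=18752  [base 5] 5^(5 + 1) + 5^5 + 2  →[5↦6]→  6^(6 + 1) + 6^6 + 2 = 326594  −1 ⇒ G_4=326593
G_4=326593  [base 6] 6^(6 + 1) + 6^6 + 1  →[6↦7]→  7^(7 + 1) + 7^7 + 1 = 6588345  −1 ⇒ G_5=6588344
G_5=6588344  [base 7] 7^(7 + 1) + 7^7  →[7↦8]→  8^(8 + 1) + 8^8 = 150994944  −1 ⇒ G_6=150994943
G_6=150994943  [base 8] 8^(8 + 1) + 7·8^7 + 7·8^6 + 7·8^5 + 7·8^4 + 7·8^3 + 7·8^2 + 7·8 + 7  →[8↦9]→  9^(9 + 1) + 7·9^7 + 7·9^6 + 7·9^5 + 7·9^4 + 7·9^3 + 7·9^2 + 7·9 + 7 = 3524450281  −1 ⇒ G_7=3524450280

3524450281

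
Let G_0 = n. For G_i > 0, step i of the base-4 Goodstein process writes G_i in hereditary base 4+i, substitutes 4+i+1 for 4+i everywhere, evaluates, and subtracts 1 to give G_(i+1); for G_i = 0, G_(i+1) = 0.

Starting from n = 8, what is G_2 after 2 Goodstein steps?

(0) 8|_4 = 2·4 ↦ 2·5|_5 = 10 ⇒ 9
(1) 9|_5 = 5 + 4 ↦ 6 + 4|_6 = 10 ⇒ 9
(2) 9|_6 = 6 + 3 ↦ 7 + 3|_7 = 10 ⇒ 9

9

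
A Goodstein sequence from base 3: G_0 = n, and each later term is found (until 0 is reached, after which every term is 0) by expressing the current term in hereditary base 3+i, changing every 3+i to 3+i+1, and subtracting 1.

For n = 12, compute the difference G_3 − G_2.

10

[0] 12 ≡ 3^2 + 3 (base 3). Lift 4: 20. −1: 19.
[1] 19 ≡ 4^2 + 3 (base 4). Lift 5: 28. −1: 27.
[2] 27 ≡ 5^2 + 2 (base 5). Lift 6: 38. −1: 37.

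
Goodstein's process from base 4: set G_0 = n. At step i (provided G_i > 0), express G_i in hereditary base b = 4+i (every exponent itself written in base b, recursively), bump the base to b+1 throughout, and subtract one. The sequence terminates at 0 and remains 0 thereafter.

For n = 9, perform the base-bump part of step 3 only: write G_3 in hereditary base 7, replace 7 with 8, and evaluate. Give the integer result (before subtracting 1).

i=0: 9 = 2·4 + 1 (b=4); 4→5: 2·5 + 1 = 11; 11−1 = 10
i=1: 10 = 2·5 (b=5); 5→6: 2·6 = 12; 12−1 = 11
i=2: 11 = 6 + 5 (b=6); 6→7: 7 + 5 = 12; 12−1 = 11

12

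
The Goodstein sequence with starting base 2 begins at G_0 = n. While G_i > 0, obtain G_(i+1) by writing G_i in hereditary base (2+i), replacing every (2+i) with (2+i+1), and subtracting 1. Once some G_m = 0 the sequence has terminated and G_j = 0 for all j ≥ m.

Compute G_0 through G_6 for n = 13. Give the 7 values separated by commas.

13 —HB2→ 2^(2 + 1) + 2^2 + 1 —bump→ 3^(3 + 1) + 3^3 + 1 = 109 —(−1)→ 108
108 —HB3→ 3^(3 + 1) + 3^3 —bump→ 4^(4 + 1) + 4^4 = 1280 —(−1)→ 1279
1279 —HB4→ 4^(4 + 1) + 3·4^3 + 3·4^2 + 3·4 + 3 —bump→ 5^(5 + 1) + 3·5^3 + 3·5^2 + 3·5 + 3 = 16093 —(−1)→ 16092
16092 —HB5→ 5^(5 + 1) + 3·5^3 + 3·5^2 + 3·5 + 2 —bump→ 6^(6 + 1) + 3·6^3 + 3·6^2 + 3·6 + 2 = 280712 —(−1)→ 280711
280711 —HB6→ 6^(6 + 1) + 3·6^3 + 3·6^2 + 3·6 + 1 —bump→ 7^(7 + 1) + 3·7^3 + 3·7^2 + 3·7 + 1 = 5765999 —(−1)→ 5765998
5765998 —HB7→ 7^(7 + 1) + 3·7^3 + 3·7^2 + 3·7 —bump→ 8^(8 + 1) + 3·8^3 + 3·8^2 + 3·8 = 134219480 —(−1)→ 134219479

13, 108, 1279, 16092, 280711, 5765998, 134219479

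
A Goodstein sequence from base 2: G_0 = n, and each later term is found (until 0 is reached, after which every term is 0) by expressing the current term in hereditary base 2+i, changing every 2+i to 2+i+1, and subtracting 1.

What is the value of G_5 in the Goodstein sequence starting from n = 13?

5765998

i=0: 13 = 2^(2 + 1) + 2^2 + 1 (b=2); 2→3: 3^(3 + 1) + 3^3 + 1 = 109; 109−1 = 108
i=1: 108 = 3^(3 + 1) + 3^3 (b=3); 3→4: 4^(4 + 1) + 4^4 = 1280; 1280−1 = 1279
i=2: 1279 = 4^(4 + 1) + 3·4^3 + 3·4^2 + 3·4 + 3 (b=4); 4→5: 5^(5 + 1) + 3·5^3 + 3·5^2 + 3·5 + 3 = 16093; 16093−1 = 16092
i=3: 16092 = 5^(5 + 1) + 3·5^3 + 3·5^2 + 3·5 + 2 (b=5); 5→6: 6^(6 + 1) + 3·6^3 + 3·6^2 + 3·6 + 2 = 280712; 280712−1 = 280711
i=4: 280711 = 6^(6 + 1) + 3·6^3 + 3·6^2 + 3·6 + 1 (b=6); 6→7: 7^(7 + 1) + 3·7^3 + 3·7^2 + 3·7 + 1 = 5765999; 5765999−1 = 5765998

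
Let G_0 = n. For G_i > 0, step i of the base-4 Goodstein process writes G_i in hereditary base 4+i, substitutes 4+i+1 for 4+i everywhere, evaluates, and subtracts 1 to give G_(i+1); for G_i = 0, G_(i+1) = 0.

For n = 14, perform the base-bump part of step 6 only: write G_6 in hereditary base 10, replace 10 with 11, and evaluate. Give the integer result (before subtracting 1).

14 —HB4→ 3·4 + 2 —bump→ 3·5 + 2 = 17 —(−1)→ 16
16 —HB5→ 3·5 + 1 —bump→ 3·6 + 1 = 19 —(−1)→ 18
18 —HB6→ 3·6 —bump→ 3·7 = 21 —(−1)→ 20
20 —HB7→ 2·7 + 6 —bump→ 2·8 + 6 = 22 —(−1)→ 21
21 —HB8→ 2·8 + 5 —bump→ 2·9 + 5 = 23 —(−1)→ 22
22 —HB9→ 2·9 + 4 —bump→ 2·10 + 4 = 24 —(−1)→ 23
23 —HB10→ 2·10 + 3 —bump→ 2·11 + 3 = 25 —(−1)→ 24

25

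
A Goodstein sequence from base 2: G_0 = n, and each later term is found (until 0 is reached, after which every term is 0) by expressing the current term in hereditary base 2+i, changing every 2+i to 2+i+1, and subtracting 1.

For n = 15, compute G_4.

326593

15 —HB2→ 2^(2 + 1) + 2^2 + 2 + 1 —bump→ 3^(3 + 1) + 3^3 + 3 + 1 = 112 —(−1)→ 111
111 —HB3→ 3^(3 + 1) + 3^3 + 3 —bump→ 4^(4 + 1) + 4^4 + 4 = 1284 —(−1)→ 1283
1283 —HB4→ 4^(4 + 1) + 4^4 + 3 —bump→ 5^(5 + 1) + 5^5 + 3 = 18753 —(−1)→ 18752
18752 —HB5→ 5^(5 + 1) + 5^5 + 2 —bump→ 6^(6 + 1) + 6^6 + 2 = 326594 —(−1)→ 326593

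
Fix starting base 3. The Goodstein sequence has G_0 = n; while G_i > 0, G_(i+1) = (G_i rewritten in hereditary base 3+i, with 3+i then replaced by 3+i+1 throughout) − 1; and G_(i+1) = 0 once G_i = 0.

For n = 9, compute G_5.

(0) 9|_3 = 3^2 ↦ 4^2|_4 = 16 ⇒ 15
(1) 15|_4 = 3·4 + 3 ↦ 3·5 + 3|_5 = 18 ⇒ 17
(2) 17|_5 = 3·5 + 2 ↦ 3·6 + 2|_6 = 20 ⇒ 19
(3) 19|_6 = 3·6 + 1 ↦ 3·7 + 1|_7 = 22 ⇒ 21
(4) 21|_7 = 3·7 ↦ 3·8|_8 = 24 ⇒ 23
(5) 23|_8 = 2·8 + 7 ↦ 2·9 + 7|_9 = 25 ⇒ 24

23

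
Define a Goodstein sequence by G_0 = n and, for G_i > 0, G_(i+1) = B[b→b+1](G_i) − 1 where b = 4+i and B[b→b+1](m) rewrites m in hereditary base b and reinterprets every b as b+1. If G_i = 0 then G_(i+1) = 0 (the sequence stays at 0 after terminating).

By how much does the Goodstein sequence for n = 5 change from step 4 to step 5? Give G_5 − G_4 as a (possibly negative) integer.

-1

G_0 = 5. HB_4(5) = 4 + 1. Bump = 6. G_1 = 5.
G_1 = 5. HB_5(5) = 5. Bump = 6. G_2 = 5.
G_2 = 5. HB_6(5) = 5. Bump = 5. G_3 = 4.
G_3 = 4. HB_7(4) = 4. Bump = 4. G_4 = 3.
G_4 = 3. HB_8(3) = 3. Bump = 3. G_5 = 2.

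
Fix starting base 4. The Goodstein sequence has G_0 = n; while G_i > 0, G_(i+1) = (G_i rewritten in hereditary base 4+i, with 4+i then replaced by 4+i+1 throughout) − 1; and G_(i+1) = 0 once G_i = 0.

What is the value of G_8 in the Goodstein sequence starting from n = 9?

11

G_0 = 9. HB_4(9) = 2·4 + 1. Bump = 11. G_1 = 10.
G_1 = 10. HB_5(10) = 2·5. Bump = 12. G_2 = 11.
G_2 = 11. HB_6(11) = 6 + 5. Bump = 12. G_3 = 11.
G_3 = 11. HB_7(11) = 7 + 4. Bump = 12. G_4 = 11.
G_4 = 11. HB_8(11) = 8 + 3. Bump = 12. G_5 = 11.
G_5 = 11. HB_9(11) = 9 + 2. Bump = 12. G_6 = 11.
G_6 = 11. HB_10(11) = 10 + 1. Bump = 12. G_7 = 11.
G_7 = 11. HB_11(11) = 11. Bump = 12. G_8 = 11.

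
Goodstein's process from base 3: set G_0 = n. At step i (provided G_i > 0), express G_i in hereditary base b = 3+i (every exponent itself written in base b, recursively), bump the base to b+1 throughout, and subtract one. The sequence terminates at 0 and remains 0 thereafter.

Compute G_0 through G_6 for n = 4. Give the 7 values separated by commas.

step 0: 4 = 3 + 1; sub 4 for 3: 4 + 1; = 5; G_1 = 5−1 = 4
step 1: 4 = 4; sub 5 for 4: 5; = 5; G_2 = 5−1 = 4
step 2: 4 = 4; sub 6 for 5: 4; = 4; G_3 = 4−1 = 3
step 3: 3 = 3; sub 7 for 6: 3; = 3; G_4 = 3−1 = 2
step 4: 2 = 2; sub 8 for 7: 2; = 2; G_5 = 2−1 = 1
step 5: 1 = 1; sub 9 for 8: 1; = 1; G_6 = 1−1 = 0

4, 4, 4, 3, 2, 1, 0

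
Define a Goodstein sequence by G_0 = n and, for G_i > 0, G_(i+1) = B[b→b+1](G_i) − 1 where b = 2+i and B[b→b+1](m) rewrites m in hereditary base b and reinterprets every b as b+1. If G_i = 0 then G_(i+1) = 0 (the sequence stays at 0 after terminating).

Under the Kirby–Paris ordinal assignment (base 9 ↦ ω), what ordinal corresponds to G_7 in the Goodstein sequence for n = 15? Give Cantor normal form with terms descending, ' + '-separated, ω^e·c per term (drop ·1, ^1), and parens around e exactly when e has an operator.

[0] 15 ≡ 2^(2 + 1) + 2^2 + 2 + 1 (base 2). Lift 3: 112. −1: 111.
[1] 111 ≡ 3^(3 + 1) + 3^3 + 3 (base 3). Lift 4: 1284. −1: 1283.
[2] 1283 ≡ 4^(4 + 1) + 4^4 + 3 (base 4). Lift 5: 18753. −1: 18752.
[3] 18752 ≡ 5^(5 + 1) + 5^5 + 2 (base 5). Lift 6: 326594. −1: 326593.
[4] 326593 ≡ 6^(6 + 1) + 6^6 + 1 (base 6). Lift 7: 6588345. −1: 6588344.
[5] 6588344 ≡ 7^(7 + 1) + 7^7 (base 7). Lift 8: 150994944. −1: 150994943.
[6] 150994943 ≡ 8^(8 + 1) + 7·8^7 + 7·8^6 + 7·8^5 + 7·8^4 + 7·8^3 + 7·8^2 + 7·8 + 7 (base 8). Lift 9: 3524450281. −1: 3524450280.
[7] 3524450280 ≡ 9^(9 + 1) + 7·9^7 + 7·9^6 + 7·9^5 + 7·9^4 + 7·9^3 + 7·9^2 + 7·9 + 6 (base 9). Lift 10: 100077777776. −1: 100077777775.

ω^(ω + 1) + ω^7·7 + ω^6·7 + ω^5·7 + ω^4·7 + ω^3·7 + ω^2·7 + ω·7 + 6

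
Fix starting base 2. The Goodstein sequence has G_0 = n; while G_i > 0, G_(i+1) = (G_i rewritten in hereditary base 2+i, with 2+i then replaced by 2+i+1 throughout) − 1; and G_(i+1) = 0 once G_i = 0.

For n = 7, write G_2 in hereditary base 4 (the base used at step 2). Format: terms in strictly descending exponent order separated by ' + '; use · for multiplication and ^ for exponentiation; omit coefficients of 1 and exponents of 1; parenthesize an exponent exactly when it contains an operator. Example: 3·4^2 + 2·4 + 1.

4^4 + 3

7 —HB2→ 2^2 + 2 + 1 —bump→ 3^3 + 3 + 1 = 31 —(−1)→ 30
30 —HB3→ 3^3 + 3 —bump→ 4^4 + 4 = 260 —(−1)→ 259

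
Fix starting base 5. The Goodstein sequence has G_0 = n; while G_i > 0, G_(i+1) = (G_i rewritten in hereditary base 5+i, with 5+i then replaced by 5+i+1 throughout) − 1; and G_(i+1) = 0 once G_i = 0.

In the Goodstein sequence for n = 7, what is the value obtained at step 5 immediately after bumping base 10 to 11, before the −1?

G_0 = 7. HB_5(7) = 5 + 2. Bump = 8. G_1 = 7.
G_1 = 7. HB_6(7) = 6 + 1. Bump = 8. G_2 = 7.
G_2 = 7. HB_7(7) = 7. Bump = 8. G_3 = 7.
G_3 = 7. HB_8(7) = 7. Bump = 7. G_4 = 6.
G_4 = 6. HB_9(6) = 6. Bump = 6. G_5 = 5.
G_5 = 5. HB_10(5) = 5. Bump = 5. G_6 = 4.

5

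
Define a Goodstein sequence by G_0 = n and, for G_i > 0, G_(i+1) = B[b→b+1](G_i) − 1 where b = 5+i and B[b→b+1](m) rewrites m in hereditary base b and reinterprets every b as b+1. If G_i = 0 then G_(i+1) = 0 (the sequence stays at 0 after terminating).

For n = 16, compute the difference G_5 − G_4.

1

i=0: 16 = 3·5 + 1 (b=5); 5→6: 3·6 + 1 = 19; 19−1 = 18
i=1: 18 = 3·6 (b=6); 6→7: 3·7 = 21; 21−1 = 20
i=2: 20 = 2·7 + 6 (b=7); 7→8: 2·8 + 6 = 22; 22−1 = 21
i=3: 21 = 2·8 + 5 (b=8); 8→9: 2·9 + 5 = 23; 23−1 = 22
i=4: 22 = 2·9 + 4 (b=9); 9→10: 2·10 + 4 = 24; 24−1 = 23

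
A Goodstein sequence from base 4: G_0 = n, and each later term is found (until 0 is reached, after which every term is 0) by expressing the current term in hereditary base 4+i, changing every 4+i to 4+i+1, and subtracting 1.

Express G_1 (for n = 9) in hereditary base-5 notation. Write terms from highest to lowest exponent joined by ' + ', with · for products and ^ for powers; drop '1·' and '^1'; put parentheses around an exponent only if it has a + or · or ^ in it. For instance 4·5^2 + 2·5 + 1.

2·5

i=0: 9 = 2·4 + 1 (b=4); 4→5: 2·5 + 1 = 11; 11−1 = 10
i=1: 10 = 2·5 (b=5); 5→6: 2·6 = 12; 12−1 = 11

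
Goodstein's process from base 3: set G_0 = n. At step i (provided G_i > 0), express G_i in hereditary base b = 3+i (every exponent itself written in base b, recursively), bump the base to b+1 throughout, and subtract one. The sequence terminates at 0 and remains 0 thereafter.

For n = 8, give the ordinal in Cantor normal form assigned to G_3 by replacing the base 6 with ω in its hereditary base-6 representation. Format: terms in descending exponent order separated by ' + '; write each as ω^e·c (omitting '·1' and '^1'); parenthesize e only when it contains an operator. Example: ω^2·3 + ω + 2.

8 —HB3→ 2·3 + 2 —bump→ 2·4 + 2 = 10 —(−1)→ 9
9 —HB4→ 2·4 + 1 —bump→ 2·5 + 1 = 11 —(−1)→ 10
10 —HB5→ 2·5 —bump→ 2·6 = 12 —(−1)→ 11

ω + 5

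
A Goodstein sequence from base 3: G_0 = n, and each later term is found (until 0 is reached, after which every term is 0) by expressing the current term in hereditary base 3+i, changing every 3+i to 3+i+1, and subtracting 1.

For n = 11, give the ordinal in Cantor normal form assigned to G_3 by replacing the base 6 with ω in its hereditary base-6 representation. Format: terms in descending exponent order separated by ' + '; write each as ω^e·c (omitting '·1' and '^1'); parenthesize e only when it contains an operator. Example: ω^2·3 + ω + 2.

ω·5 + 5

i=0: 11 = 3^2 + 2 (b=3); 3→4: 4^2 + 2 = 18; 18−1 = 17
i=1: 17 = 4^2 + 1 (b=4); 4→5: 5^2 + 1 = 26; 26−1 = 25
i=2: 25 = 5^2 (b=5); 5→6: 6^2 = 36; 36−1 = 35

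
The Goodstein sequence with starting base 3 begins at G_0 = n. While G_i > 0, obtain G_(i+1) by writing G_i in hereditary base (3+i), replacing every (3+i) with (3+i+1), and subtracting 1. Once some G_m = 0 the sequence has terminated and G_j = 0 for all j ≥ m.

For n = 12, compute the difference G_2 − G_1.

G_0 = 12. HB_3(12) = 3^2 + 3. Bump = 20. G_1 = 19.
G_1 = 19. HB_4(19) = 4^2 + 3. Bump = 28. G_2 = 27.

8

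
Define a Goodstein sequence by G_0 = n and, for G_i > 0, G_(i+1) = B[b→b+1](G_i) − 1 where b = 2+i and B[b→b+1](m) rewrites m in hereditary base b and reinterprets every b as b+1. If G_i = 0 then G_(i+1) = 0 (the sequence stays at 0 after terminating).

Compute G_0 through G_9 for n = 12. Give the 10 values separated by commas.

12, 107, 1065, 15685, 280019, 5764910, 134217867, 3486784574, 100000000211, 3138428376974

G_0=12  [base 2] 2^(2 + 1) + 2^2  →[2↦3]→  3^(3 + 1) + 3^3 = 108  −1 ⇒ G_1=107
G_1=107  [base 3] 3^(3 + 1) + 2·3^2 + 2·3 + 2  →[3↦4]→  4^(4 + 1) + 2·4^2 + 2·4 + 2 = 1066  −1 ⇒ G_2=1065
G_2=1065  [base 4] 4^(4 + 1) + 2·4^2 + 2·4 + 1  →[4↦5]→  5^(5 + 1) + 2·5^2 + 2·5 + 1 = 15686  −1 ⇒ G_3=15685
G_3=15685  [base 5] 5^(5 + 1) + 2·5^2 + 2·5  →[5↦6]→  6^(6 + 1) + 2·6^2 + 2·6 = 280020  −1 ⇒ G_4=280019
G_4=280019  [base 6] 6^(6 + 1) + 2·6^2 + 6 + 5  →[6↦7]→  7^(7 + 1) + 2·7^2 + 7 + 5 = 5764911  −1 ⇒ G_5=5764910
G_5=5764910  [base 7] 7^(7 + 1) + 2·7^2 + 7 + 4  →[7↦8]→  8^(8 + 1) + 2·8^2 + 8 + 4 = 134217868  −1 ⇒ G_6=134217867
G_6=134217867  [base 8] 8^(8 + 1) + 2·8^2 + 8 + 3  →[8↦9]→  9^(9 + 1) + 2·9^2 + 9 + 3 = 3486784575  −1 ⇒ G_7=3486784574
G_7=3486784574  [base 9] 9^(9 + 1) + 2·9^2 + 9 + 2  →[9↦10]→  10^(10 + 1) + 2·10^2 + 10 + 2 = 100000000212  −1 ⇒ G_8=100000000211
G_8=100000000211  [base 10] 10^(10 + 1) + 2·10^2 + 10 + 1  →[10↦11]→  11^(11 + 1) + 2·11^2 + 11 + 1 = 3138428376975  −1 ⇒ G_9=3138428376974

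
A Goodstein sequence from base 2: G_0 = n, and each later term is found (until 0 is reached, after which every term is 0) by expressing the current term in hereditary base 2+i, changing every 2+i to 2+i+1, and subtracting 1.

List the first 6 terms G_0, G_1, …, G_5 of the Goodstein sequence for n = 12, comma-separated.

12, 107, 1065, 15685, 280019, 5764910

base 2: 12 = 2^(2 + 1) + 2^2; at 3: 3^(3 + 1) + 3^3 = 108; next = 107
base 3: 107 = 3^(3 + 1) + 2·3^2 + 2·3 + 2; at 4: 4^(4 + 1) + 2·4^2 + 2·4 + 2 = 1066; next = 1065
base 4: 1065 = 4^(4 + 1) + 2·4^2 + 2·4 + 1; at 5: 5^(5 + 1) + 2·5^2 + 2·5 + 1 = 15686; next = 15685
base 5: 15685 = 5^(5 + 1) + 2·5^2 + 2·5; at 6: 6^(6 + 1) + 2·6^2 + 2·6 = 280020; next = 280019
base 6: 280019 = 6^(6 + 1) + 2·6^2 + 6 + 5; at 7: 7^(7 + 1) + 2·7^2 + 7 + 5 = 5764911; next = 5764910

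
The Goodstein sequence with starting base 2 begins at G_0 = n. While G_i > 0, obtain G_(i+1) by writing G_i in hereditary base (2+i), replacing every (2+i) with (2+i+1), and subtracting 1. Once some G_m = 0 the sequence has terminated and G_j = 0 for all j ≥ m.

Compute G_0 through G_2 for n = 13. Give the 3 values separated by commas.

step 0: 13 = 2^(2 + 1) + 2^2 + 1; sub 3 for 2: 3^(3 + 1) + 3^3 + 1; = 109; G_1 = 109−1 = 108
step 1: 108 = 3^(3 + 1) + 3^3; sub 4 for 3: 4^(4 + 1) + 4^4; = 1280; G_2 = 1280−1 = 1279

13, 108, 1279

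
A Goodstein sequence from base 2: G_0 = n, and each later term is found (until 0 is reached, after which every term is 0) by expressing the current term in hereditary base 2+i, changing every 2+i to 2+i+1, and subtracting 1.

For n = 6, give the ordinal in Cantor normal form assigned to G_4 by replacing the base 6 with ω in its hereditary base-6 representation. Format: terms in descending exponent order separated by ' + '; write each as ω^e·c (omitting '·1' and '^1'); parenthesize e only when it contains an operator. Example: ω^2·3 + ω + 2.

6 —HB2→ 2^2 + 2 —bump→ 3^3 + 3 = 30 —(−1)→ 29
29 —HB3→ 3^3 + 2 —bump→ 4^4 + 2 = 258 —(−1)→ 257
257 —HB4→ 4^4 + 1 —bump→ 5^5 + 1 = 3126 —(−1)→ 3125
3125 —HB5→ 5^5 —bump→ 6^6 = 46656 —(−1)→ 46655
46655 —HB6→ 5·6^5 + 5·6^4 + 5·6^3 + 5·6^2 + 5·6 + 5 —bump→ 5·7^5 + 5·7^4 + 5·7^3 + 5·7^2 + 5·7 + 5 = 98040 —(−1)→ 98039

ω^5·5 + ω^4·5 + ω^3·5 + ω^2·5 + ω·5 + 5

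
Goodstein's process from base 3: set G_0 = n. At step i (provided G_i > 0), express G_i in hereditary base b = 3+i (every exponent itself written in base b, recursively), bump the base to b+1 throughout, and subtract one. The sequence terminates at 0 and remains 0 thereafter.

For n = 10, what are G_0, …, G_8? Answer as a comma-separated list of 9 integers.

[0] 10 ≡ 3^2 + 1 (base 3). Lift 4: 17. −1: 16.
[1] 16 ≡ 4^2 (base 4). Lift 5: 25. −1: 24.
[2] 24 ≡ 4·5 + 4 (base 5). Lift 6: 28. −1: 27.
[3] 27 ≡ 4·6 + 3 (base 6). Lift 7: 31. −1: 30.
[4] 30 ≡ 4·7 + 2 (base 7). Lift 8: 34. −1: 33.
[5] 33 ≡ 4·8 + 1 (base 8). Lift 9: 37. −1: 36.
[6] 36 ≡ 4·9 (base 9). Lift 10: 40. −1: 39.
[7] 39 ≡ 3·10 + 9 (base 10). Lift 11: 42. −1: 41.

10, 16, 24, 27, 30, 33, 36, 39, 41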